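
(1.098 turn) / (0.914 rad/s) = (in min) 0.1258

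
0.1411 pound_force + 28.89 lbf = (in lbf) 29.03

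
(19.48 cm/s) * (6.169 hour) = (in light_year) 4.573e-13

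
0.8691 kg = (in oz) 30.66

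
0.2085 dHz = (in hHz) 0.0002085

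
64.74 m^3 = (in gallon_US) 1.71e+04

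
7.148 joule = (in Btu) 0.006775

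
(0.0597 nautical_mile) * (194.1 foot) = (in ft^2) 7.041e+04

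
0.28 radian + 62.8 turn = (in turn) 62.84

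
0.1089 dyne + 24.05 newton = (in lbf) 5.407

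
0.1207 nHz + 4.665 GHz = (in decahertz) 4.665e+08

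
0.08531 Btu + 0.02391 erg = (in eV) 5.618e+20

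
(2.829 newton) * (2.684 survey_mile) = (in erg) 1.222e+11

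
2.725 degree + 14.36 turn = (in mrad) 9.027e+04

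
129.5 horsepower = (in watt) 9.657e+04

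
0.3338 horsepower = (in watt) 248.9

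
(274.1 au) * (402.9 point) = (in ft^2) 6.273e+13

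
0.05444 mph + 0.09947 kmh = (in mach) 0.0001526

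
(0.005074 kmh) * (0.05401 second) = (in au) 5.089e-16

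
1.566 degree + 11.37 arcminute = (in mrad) 30.64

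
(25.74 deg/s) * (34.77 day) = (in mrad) 1.35e+09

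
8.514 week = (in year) 0.1633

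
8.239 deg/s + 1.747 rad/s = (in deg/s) 108.3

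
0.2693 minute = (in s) 16.16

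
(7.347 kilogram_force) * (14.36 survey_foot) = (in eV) 1.968e+21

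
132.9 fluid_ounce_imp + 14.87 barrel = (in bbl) 14.89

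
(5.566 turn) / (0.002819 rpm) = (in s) 1.185e+05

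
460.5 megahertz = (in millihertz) 4.605e+11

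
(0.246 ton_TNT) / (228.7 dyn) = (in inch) 1.772e+13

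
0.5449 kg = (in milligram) 5.449e+05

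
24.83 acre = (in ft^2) 1.082e+06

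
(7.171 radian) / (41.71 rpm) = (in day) 1.9e-05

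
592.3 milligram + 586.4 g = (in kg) 0.587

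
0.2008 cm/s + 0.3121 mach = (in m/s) 106.3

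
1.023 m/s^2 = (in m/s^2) 1.023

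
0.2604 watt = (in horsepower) 0.0003492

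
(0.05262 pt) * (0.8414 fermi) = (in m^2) 1.562e-20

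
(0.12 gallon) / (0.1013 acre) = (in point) 0.003141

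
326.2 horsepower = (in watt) 2.432e+05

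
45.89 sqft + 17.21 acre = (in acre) 17.21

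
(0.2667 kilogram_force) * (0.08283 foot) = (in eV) 4.121e+17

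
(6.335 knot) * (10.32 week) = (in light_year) 2.15e-09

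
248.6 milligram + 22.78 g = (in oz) 0.8123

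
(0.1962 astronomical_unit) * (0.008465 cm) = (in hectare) 248.5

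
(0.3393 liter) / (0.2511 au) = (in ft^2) 9.723e-14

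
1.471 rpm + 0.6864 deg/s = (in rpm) 1.585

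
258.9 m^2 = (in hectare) 0.02589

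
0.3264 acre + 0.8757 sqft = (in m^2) 1321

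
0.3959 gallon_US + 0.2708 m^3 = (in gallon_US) 71.93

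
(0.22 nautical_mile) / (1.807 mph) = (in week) 0.000834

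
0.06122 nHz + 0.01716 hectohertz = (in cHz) 171.6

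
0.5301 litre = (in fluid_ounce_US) 17.92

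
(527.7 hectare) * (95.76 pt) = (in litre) 1.783e+08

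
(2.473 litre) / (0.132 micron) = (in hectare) 1.873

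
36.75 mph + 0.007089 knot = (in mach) 0.04826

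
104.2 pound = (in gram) 4.726e+04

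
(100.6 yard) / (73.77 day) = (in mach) 4.239e-08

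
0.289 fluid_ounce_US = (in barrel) 5.376e-05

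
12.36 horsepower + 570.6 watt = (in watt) 9787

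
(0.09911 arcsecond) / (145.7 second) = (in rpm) 3.149e-08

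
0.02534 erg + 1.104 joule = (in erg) 1.104e+07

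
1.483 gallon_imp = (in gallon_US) 1.781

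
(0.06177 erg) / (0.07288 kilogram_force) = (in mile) 5.37e-12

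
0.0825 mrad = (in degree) 0.004727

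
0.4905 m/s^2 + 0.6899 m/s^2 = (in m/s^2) 1.18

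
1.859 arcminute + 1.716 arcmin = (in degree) 0.05958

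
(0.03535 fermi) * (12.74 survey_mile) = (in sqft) 7.802e-12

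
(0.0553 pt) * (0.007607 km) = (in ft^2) 0.001597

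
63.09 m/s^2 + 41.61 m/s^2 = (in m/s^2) 104.7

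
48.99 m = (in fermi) 4.899e+16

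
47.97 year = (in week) 2501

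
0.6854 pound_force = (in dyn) 3.049e+05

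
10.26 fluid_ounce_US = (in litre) 0.3034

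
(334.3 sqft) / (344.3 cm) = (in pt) 2.557e+04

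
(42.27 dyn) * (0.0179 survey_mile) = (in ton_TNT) 2.91e-12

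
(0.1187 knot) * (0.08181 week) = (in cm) 3.021e+05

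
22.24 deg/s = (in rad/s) 0.3882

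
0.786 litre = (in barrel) 0.004944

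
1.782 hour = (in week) 0.01061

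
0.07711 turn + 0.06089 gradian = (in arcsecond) 1.001e+05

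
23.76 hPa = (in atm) 0.02345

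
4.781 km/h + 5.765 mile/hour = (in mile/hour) 8.736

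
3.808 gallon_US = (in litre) 14.41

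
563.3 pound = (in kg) 255.5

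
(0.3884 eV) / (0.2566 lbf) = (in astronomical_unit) 3.644e-31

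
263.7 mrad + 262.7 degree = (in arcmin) 1.667e+04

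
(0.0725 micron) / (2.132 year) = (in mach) 3.167e-18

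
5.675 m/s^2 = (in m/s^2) 5.675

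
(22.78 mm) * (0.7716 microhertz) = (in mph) 3.932e-08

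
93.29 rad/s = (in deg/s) 5345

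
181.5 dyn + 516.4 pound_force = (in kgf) 234.2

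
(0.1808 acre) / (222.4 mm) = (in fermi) 3.29e+18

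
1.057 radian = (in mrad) 1057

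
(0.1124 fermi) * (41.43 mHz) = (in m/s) 4.657e-18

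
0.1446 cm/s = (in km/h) 0.005206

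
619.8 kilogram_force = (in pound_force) 1366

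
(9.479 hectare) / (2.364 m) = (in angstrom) 4.01e+14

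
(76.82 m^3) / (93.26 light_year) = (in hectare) 8.707e-21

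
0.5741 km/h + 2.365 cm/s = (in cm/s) 18.31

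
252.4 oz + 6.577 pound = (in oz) 357.6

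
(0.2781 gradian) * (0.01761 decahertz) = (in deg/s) 0.04408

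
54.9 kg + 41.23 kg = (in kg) 96.13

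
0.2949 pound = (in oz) 4.718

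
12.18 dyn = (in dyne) 12.18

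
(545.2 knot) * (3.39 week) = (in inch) 2.264e+10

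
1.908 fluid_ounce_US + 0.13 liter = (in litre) 0.1864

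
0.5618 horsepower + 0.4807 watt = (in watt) 419.4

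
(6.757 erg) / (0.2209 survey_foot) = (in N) 1.004e-05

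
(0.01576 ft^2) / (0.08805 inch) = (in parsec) 2.122e-17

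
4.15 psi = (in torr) 214.6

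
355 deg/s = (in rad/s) 6.196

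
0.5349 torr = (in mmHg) 0.5349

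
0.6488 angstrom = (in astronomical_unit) 4.337e-22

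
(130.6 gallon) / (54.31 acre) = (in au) 1.504e-17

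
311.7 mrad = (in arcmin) 1072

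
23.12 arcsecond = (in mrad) 0.1121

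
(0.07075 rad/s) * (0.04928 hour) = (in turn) 1.998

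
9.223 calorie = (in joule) 38.59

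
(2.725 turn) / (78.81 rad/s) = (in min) 0.003621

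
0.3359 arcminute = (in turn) 1.555e-05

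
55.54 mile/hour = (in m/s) 24.83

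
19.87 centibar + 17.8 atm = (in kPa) 1823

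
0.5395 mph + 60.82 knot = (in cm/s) 3153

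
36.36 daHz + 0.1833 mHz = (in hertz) 363.6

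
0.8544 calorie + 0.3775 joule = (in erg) 3.952e+07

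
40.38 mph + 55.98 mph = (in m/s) 43.08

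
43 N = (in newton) 43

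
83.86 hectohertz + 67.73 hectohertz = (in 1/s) 1.516e+04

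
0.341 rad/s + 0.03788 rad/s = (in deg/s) 21.71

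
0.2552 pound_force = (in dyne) 1.135e+05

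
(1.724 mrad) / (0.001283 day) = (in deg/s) 0.0008911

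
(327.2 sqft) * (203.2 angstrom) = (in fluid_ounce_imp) 0.02174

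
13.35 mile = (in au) 1.436e-07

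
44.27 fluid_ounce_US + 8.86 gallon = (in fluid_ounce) 1178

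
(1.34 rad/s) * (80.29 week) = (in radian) 6.507e+07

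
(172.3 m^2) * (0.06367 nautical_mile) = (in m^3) 2.032e+04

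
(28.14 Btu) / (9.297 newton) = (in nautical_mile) 1.724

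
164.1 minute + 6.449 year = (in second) 2.034e+08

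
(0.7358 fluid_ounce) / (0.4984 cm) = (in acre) 1.079e-06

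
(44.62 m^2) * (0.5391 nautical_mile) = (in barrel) 2.802e+05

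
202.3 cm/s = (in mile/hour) 4.525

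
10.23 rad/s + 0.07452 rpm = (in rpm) 97.76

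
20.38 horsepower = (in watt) 1.52e+04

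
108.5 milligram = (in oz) 0.003827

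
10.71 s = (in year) 3.396e-07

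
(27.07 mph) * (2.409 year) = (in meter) 9.193e+08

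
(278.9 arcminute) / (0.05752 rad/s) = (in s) 1.41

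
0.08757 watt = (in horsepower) 0.0001174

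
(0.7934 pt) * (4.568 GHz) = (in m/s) 1.279e+06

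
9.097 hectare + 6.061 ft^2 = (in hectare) 9.097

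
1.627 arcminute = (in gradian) 0.03013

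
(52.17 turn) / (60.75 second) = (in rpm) 51.53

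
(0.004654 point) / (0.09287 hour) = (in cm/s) 4.911e-07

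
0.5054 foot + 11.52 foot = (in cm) 366.5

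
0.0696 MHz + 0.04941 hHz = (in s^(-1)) 6.96e+04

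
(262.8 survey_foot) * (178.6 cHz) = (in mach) 0.4202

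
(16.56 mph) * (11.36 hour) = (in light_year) 3.2e-11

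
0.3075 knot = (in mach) 0.0004646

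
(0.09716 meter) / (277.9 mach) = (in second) 1.027e-06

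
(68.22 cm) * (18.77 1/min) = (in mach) 0.0006268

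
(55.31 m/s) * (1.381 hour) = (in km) 275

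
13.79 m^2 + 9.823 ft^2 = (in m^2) 14.7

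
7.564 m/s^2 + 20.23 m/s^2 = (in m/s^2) 27.79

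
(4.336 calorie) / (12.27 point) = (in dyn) 4.191e+08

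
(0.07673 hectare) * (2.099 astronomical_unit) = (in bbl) 1.515e+15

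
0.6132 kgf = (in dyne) 6.013e+05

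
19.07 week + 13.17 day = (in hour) 3520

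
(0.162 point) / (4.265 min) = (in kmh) 8.04e-07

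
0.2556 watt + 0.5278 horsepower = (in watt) 393.8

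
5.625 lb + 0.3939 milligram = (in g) 2551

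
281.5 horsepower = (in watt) 2.099e+05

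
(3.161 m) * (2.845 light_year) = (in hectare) 8.508e+12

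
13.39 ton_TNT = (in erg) 5.602e+17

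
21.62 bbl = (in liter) 3437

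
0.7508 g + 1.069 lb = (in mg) 4.856e+05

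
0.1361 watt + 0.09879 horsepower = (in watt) 73.8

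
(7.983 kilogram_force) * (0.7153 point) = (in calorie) 0.004722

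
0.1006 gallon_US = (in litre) 0.3808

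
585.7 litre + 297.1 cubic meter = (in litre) 2.977e+05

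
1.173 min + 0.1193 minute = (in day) 0.0008974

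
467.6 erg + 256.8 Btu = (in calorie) 6.476e+04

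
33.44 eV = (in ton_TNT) 1.281e-27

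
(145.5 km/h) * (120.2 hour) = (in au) 0.0001169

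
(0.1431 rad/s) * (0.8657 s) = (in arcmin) 425.9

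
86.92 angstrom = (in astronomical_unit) 5.81e-20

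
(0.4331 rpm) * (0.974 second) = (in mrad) 44.17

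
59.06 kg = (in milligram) 5.906e+07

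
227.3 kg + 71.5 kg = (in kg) 298.8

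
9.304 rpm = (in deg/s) 55.82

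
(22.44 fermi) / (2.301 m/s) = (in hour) 2.709e-18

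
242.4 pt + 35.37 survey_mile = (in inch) 2.241e+06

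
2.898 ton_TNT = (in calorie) 2.898e+09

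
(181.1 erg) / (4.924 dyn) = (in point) 1043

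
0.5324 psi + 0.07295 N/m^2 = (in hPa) 36.71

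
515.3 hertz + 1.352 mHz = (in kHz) 0.5153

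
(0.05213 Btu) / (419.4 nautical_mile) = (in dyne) 7.081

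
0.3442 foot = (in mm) 104.9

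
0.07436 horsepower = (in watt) 55.45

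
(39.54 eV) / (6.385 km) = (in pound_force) 2.23e-22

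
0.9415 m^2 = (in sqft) 10.13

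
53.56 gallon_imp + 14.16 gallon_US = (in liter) 297.1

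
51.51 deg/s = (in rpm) 8.585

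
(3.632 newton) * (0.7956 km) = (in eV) 1.804e+22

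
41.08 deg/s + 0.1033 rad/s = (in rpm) 7.833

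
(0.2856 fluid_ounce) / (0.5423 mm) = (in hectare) 1.557e-06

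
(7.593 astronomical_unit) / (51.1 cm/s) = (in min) 3.705e+10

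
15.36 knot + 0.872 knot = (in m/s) 8.35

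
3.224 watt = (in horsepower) 0.004323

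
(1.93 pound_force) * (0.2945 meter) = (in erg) 2.528e+07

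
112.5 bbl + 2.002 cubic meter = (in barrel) 125.1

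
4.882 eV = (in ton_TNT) 1.869e-28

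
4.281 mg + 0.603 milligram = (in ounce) 0.0001723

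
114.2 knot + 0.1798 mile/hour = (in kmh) 211.8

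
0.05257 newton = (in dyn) 5257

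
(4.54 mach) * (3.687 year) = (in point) 5.095e+14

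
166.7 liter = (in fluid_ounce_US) 5637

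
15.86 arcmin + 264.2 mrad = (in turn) 0.04278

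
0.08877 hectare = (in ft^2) 9555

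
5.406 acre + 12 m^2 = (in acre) 5.409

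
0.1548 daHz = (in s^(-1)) 1.548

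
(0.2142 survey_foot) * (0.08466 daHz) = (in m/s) 0.05527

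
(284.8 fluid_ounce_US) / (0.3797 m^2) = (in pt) 62.88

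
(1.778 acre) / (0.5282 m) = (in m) 1.362e+04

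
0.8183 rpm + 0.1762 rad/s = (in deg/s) 15.01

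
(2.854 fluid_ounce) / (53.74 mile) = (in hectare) 9.759e-14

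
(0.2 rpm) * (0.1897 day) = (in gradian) 2.185e+04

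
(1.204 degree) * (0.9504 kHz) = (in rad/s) 19.97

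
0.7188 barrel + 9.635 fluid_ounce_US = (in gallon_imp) 25.2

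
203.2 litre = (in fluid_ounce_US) 6871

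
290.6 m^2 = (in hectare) 0.02906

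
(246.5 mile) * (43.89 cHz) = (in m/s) 1.741e+05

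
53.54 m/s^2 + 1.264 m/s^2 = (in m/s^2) 54.8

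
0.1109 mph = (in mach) 0.0001456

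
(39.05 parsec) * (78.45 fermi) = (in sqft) 1.018e+06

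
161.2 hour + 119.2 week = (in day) 841.1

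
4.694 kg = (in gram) 4694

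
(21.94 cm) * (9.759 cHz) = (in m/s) 0.02141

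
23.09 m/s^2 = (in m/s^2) 23.09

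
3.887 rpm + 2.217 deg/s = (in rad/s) 0.4457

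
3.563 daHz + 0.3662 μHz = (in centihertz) 3563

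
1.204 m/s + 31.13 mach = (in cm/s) 1.06e+06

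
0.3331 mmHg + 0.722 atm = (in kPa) 73.2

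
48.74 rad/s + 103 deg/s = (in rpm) 482.6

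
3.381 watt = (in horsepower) 0.004534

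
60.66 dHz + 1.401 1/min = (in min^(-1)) 365.4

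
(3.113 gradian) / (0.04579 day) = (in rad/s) 1.236e-05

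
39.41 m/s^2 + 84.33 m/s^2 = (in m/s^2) 123.7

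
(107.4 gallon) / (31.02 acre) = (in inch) 0.0001275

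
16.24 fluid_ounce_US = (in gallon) 0.1269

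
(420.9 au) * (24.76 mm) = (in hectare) 1.559e+08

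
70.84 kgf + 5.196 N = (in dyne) 6.999e+07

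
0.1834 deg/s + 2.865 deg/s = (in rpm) 0.5081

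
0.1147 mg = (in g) 0.0001147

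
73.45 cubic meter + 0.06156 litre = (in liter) 7.345e+04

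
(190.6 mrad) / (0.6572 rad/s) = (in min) 0.004834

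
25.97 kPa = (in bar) 0.2597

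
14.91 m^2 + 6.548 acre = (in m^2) 2.651e+04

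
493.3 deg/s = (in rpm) 82.22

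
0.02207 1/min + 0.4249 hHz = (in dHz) 424.9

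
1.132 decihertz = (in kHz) 0.0001132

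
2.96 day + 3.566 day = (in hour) 156.6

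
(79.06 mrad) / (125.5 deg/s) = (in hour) 1.003e-05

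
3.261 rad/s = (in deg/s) 186.8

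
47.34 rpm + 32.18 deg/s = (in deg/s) 316.2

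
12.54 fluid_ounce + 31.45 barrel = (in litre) 5001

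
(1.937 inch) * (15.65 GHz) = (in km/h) 2.772e+09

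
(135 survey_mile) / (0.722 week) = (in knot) 0.9672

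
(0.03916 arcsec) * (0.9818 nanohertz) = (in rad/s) 1.864e-16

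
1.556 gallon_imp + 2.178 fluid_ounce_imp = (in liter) 7.136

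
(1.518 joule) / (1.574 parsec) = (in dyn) 3.125e-12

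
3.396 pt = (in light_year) 1.266e-19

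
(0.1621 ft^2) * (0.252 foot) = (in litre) 1.157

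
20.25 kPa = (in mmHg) 151.9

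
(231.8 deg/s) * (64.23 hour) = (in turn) 1.489e+05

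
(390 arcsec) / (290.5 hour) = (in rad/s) 1.808e-09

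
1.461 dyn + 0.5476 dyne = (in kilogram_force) 2.048e-06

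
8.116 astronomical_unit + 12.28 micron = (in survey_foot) 3.983e+12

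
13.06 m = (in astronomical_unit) 8.73e-11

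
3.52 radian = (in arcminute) 1.21e+04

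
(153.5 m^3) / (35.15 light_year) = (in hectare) 4.616e-20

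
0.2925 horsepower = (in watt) 218.1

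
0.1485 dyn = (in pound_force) 3.338e-07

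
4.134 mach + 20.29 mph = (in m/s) 1417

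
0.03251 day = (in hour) 0.7802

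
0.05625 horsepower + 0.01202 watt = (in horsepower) 0.05627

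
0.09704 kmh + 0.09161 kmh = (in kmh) 0.1886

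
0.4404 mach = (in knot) 291.5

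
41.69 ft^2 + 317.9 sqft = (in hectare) 0.003341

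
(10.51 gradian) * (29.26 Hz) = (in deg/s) 276.8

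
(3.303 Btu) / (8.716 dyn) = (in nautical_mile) 2.159e+04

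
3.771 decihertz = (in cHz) 37.71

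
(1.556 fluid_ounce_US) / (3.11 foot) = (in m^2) 4.854e-05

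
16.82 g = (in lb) 0.03708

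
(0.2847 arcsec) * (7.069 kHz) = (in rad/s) 0.009757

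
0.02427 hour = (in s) 87.37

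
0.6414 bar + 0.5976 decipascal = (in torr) 481.1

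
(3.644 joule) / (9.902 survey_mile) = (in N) 0.0002287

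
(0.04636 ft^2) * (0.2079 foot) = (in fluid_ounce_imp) 9.606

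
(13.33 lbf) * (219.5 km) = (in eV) 8.123e+25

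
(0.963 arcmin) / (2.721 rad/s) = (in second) 0.0001029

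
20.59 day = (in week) 2.941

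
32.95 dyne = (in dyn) 32.95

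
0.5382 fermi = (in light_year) 5.689e-32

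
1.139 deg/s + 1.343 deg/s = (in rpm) 0.4137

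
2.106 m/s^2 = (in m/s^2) 2.106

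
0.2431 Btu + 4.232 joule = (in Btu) 0.2471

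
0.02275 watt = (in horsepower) 3.051e-05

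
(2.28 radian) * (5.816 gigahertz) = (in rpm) 1.266e+11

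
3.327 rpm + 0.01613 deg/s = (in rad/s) 0.3487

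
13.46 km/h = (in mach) 0.01098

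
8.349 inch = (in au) 1.418e-12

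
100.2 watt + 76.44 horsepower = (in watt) 5.71e+04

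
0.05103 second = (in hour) 1.417e-05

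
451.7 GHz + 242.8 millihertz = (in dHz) 4.517e+12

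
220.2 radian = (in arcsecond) 4.542e+07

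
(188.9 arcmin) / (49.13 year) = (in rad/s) 3.547e-11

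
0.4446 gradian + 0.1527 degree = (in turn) 0.001536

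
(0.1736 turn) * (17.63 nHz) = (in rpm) 1.836e-07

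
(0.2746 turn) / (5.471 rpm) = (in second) 3.012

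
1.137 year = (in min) 5.976e+05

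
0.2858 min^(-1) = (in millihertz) 4.763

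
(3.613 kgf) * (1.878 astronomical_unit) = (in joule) 9.954e+12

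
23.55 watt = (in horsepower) 0.03158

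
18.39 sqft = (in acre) 0.0004222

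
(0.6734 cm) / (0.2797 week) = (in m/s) 3.981e-08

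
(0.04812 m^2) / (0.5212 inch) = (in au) 2.43e-11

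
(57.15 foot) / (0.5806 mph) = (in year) 2.128e-06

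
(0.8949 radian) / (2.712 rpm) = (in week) 5.21e-06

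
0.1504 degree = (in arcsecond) 541.4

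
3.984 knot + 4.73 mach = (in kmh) 5805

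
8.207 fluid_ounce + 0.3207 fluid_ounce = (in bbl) 0.001586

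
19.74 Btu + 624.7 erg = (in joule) 2.083e+04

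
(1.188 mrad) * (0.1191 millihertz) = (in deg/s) 8.107e-06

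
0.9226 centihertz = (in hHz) 9.226e-05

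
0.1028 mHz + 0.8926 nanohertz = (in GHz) 1.028e-13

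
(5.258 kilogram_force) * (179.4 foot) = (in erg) 2.82e+10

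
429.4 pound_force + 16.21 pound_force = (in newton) 1982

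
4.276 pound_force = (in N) 19.02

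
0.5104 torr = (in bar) 0.0006805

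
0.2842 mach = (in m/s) 96.77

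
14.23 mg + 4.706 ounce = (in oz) 4.707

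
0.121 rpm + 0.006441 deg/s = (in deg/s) 0.7324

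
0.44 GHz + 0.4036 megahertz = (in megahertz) 440.4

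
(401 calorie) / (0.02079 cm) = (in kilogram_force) 8.229e+05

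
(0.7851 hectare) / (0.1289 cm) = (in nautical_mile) 3289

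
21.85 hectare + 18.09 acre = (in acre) 72.08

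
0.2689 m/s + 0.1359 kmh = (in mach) 0.0009006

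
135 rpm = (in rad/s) 14.14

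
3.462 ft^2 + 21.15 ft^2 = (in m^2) 2.287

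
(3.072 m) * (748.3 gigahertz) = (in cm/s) 2.299e+14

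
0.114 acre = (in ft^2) 4966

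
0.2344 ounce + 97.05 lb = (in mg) 4.403e+07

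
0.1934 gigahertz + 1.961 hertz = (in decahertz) 1.934e+07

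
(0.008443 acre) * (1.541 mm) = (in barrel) 0.3312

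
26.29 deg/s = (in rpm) 4.382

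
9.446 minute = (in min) 9.446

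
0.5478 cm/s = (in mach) 1.609e-05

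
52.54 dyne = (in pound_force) 0.0001181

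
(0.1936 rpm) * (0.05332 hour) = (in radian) 3.892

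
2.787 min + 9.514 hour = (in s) 3.442e+04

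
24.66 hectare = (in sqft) 2.654e+06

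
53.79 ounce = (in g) 1525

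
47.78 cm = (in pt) 1354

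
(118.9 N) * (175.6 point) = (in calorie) 1.76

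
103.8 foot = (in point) 8.968e+04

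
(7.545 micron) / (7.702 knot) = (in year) 6.038e-14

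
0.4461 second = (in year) 1.415e-08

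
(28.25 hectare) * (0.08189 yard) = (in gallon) 5.588e+06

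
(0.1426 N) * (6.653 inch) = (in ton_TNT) 5.759e-12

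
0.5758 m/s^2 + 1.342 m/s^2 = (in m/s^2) 1.918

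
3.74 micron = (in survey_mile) 2.324e-09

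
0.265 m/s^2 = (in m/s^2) 0.265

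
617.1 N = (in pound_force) 138.7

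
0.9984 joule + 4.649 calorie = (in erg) 2.045e+08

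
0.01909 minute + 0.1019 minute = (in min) 0.121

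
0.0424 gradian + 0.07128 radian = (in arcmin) 247.3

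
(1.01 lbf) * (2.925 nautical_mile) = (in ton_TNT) 5.817e-06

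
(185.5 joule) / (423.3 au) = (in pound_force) 6.585e-13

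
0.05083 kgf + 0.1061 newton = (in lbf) 0.1359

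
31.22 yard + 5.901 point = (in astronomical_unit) 1.908e-10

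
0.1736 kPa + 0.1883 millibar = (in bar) 0.001924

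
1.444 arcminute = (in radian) 0.00042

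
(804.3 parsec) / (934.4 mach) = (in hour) 2.167e+10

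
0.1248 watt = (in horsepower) 0.0001674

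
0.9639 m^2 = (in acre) 0.0002382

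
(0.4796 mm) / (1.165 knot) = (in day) 9.262e-09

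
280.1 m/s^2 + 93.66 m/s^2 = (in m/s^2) 373.8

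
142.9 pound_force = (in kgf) 64.82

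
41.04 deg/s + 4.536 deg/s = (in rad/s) 0.7955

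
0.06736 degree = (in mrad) 1.176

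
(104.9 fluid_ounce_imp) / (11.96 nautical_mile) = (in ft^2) 1.448e-06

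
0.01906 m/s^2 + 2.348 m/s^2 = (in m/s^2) 2.367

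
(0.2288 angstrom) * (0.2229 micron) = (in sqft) 5.49e-17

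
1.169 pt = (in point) 1.169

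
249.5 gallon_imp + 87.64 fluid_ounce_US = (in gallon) 300.3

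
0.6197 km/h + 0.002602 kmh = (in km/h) 0.6223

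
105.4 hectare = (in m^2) 1.054e+06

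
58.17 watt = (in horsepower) 0.07801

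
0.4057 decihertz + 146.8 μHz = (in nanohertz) 4.072e+07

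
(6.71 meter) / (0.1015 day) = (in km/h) 0.002755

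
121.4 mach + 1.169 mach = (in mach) 122.6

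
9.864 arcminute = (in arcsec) 591.8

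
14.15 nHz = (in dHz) 1.415e-07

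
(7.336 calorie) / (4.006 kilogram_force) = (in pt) 2215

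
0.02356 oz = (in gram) 0.6679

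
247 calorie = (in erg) 1.033e+10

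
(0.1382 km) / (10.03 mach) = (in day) 4.684e-07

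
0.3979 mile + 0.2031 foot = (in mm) 6.404e+05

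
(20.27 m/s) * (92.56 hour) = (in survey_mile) 4197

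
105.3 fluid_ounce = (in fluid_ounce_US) 105.3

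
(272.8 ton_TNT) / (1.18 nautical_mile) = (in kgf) 5.326e+07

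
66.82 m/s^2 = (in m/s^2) 66.82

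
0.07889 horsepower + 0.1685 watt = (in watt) 59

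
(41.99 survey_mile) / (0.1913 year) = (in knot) 0.02177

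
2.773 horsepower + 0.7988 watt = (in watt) 2069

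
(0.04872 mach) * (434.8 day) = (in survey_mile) 3.872e+05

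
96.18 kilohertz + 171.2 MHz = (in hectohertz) 1.713e+06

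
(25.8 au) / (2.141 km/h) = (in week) 1.073e+07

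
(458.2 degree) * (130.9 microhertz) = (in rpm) 0.009996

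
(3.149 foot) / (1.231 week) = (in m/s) 1.289e-06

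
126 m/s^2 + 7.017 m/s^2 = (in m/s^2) 133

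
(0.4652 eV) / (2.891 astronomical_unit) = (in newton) 1.723e-31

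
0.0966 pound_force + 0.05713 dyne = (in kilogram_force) 0.04382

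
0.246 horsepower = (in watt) 183.4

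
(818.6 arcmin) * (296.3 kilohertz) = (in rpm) 6.738e+05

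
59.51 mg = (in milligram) 59.51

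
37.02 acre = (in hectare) 14.98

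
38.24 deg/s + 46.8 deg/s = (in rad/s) 1.484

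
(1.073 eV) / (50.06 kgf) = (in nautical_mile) 1.891e-25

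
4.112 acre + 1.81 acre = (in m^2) 2.397e+04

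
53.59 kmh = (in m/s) 14.89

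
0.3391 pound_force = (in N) 1.508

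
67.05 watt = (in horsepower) 0.08992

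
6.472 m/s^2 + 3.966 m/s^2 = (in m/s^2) 10.44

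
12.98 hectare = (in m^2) 1.298e+05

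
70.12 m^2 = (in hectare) 0.007012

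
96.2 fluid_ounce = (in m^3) 0.002845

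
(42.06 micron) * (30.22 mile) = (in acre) 0.0005055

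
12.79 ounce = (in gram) 362.6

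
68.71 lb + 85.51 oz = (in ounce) 1185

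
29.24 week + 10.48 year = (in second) 3.482e+08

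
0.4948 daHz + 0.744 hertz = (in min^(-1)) 341.5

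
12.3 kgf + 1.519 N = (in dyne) 1.221e+07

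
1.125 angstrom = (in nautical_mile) 6.075e-14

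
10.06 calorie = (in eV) 2.627e+20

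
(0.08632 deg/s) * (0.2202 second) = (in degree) 0.01901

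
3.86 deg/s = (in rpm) 0.6433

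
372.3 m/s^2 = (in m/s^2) 372.3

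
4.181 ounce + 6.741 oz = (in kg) 0.3096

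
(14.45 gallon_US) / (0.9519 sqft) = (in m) 0.6185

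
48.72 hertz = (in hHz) 0.4872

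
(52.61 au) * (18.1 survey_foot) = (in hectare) 4.342e+09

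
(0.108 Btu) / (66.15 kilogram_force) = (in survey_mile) 0.0001091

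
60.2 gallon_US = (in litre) 227.9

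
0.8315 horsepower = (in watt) 620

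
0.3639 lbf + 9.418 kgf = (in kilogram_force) 9.583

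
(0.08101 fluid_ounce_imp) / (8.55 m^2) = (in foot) 8.832e-07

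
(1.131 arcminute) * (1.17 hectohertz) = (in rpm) 0.3676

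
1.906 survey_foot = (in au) 3.883e-12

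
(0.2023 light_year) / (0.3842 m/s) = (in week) 8.237e+09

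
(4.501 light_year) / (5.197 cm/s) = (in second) 8.194e+17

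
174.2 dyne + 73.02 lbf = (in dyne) 3.248e+07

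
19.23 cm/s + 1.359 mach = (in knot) 899.9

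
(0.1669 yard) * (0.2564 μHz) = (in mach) 1.149e-10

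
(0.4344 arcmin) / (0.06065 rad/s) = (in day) 2.411e-08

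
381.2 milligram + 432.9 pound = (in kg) 196.4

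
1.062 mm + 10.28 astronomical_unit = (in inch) 6.055e+13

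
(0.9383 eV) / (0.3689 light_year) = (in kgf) 4.392e-36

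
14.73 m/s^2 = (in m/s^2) 14.73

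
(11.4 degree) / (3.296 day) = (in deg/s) 4.003e-05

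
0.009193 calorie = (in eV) 2.401e+17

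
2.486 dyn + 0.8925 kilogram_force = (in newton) 8.752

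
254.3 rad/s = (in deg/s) 1.457e+04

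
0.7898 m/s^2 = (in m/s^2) 0.7898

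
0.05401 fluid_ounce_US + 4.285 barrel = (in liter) 681.3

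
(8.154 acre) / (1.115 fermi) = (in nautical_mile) 1.598e+16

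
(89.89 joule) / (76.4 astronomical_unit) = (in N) 7.865e-12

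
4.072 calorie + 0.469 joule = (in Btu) 0.01659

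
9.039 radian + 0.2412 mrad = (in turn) 1.439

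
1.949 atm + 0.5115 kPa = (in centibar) 198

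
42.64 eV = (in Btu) 6.475e-21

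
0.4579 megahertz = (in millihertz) 4.579e+08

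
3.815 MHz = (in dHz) 3.815e+07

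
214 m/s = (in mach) 0.6285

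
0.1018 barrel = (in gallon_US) 4.276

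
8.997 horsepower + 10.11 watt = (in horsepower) 9.011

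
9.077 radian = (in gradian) 577.9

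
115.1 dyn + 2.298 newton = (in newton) 2.299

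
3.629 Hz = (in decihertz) 36.29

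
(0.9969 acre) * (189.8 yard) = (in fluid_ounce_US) 2.368e+10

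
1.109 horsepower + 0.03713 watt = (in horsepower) 1.109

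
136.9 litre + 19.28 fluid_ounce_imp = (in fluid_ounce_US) 4648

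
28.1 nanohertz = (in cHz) 2.81e-06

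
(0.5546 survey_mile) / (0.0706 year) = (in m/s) 0.0004009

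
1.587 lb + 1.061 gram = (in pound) 1.589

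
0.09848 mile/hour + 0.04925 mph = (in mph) 0.1477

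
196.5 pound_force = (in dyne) 8.741e+07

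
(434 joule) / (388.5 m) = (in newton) 1.117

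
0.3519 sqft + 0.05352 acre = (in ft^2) 2332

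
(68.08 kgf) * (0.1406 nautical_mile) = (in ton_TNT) 4.155e-05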